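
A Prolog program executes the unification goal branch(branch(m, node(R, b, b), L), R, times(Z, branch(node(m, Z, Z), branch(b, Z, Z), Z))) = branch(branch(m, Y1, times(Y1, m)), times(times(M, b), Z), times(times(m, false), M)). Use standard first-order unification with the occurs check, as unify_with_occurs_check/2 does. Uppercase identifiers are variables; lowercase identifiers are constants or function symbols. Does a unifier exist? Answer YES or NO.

YES

Decompose branch/3: branch(m, node(R, b, b), L) = branch(m, Y1, times(Y1, m)),  R = times(times(M, b), Z),  times(Z, branch(node(m, Z, Z), branch(b, Z, Z), Z)) = times(times(m, false), M).
Decompose branch/3: m = m,  node(R, b, b) = Y1,  L = times(Y1, m).
Delete trivial equation m = m.
Bind Y1 := node(R, b, b); substituting into the one remaining equation that mentions Y1 gives: L = times(node(R, b, b), m).
Bind L := times(node(R, b, b), m); no other remaining equation mentions L.
Bind R := times(times(M, b), Z); no other remaining equation mentions R. Substituting into the earlier bindings gives Y1 := node(times(times(M, b), Z), b, b), L := times(node(times(times(M, b), Z), b, b), m).
Decompose times/2: Z = times(m, false),  branch(node(m, Z, Z), branch(b, Z, Z), Z) = M.
Bind Z := times(m, false); substituting into the remaining equation gives: branch(node(m, times(m, false), times(m, false)), branch(b, times(m, false), times(m, false)), times(m, false)) = M. Substituting into the earlier bindings gives Y1 := node(times(times(M, b), times(m, false)), b, b), L := times(node(times(times(M, b), times(m, false)), b, b), m), R := times(times(M, b), times(m, false)).
Bind M := branch(node(m, times(m, false), times(m, false)), branch(b, times(m, false), times(m, false)), times(m, false)). Substituting into the earlier bindings gives Y1 := node(times(times(branch(node(m, times(m, false), times(m, false)), branch(b, times(m, false), times(m, false)), times(m, false)), b), times(m, false)), b, b), L := times(node(times(times(branch(node(m, times(m, false), times(m, false)), branch(b, times(m, false), times(m, false)), times(m, false)), b), times(m, false)), b, b), m), R := times(times(branch(node(m, times(m, false), times(m, false)), branch(b, times(m, false), times(m, false)), times(m, false)), b), times(m, false)).
No equations remain and no clash or occurs-check failure arose, so a unifier exists.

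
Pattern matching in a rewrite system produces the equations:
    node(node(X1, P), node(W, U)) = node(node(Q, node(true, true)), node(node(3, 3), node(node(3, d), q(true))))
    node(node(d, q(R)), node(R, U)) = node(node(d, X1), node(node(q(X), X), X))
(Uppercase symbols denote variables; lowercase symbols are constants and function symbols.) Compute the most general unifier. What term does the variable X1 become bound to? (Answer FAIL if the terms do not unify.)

Decompose node/2: node(X1, P) = node(Q, node(true, true)),  node(W, U) = node(node(3, 3), node(node(3, d), q(true))).
Decompose node/2: X1 = Q,  P = node(true, true).
Bind X1 := Q; substituting into the one remaining equation that mentions X1 gives: node(node(d, q(R)), node(R, U)) = node(node(d, Q), node(node(q(X), X), X)).
Bind P := node(true, true); no other remaining equation mentions P.
Decompose node/2: W = node(3, 3),  U = node(node(3, d), q(true)).
Bind W := node(3, 3); no other remaining equation mentions W.
Bind U := node(node(3, d), q(true)); substituting into the remaining equation gives: node(node(d, q(R)), node(R, node(node(3, d), q(true)))) = node(node(d, Q), node(node(q(X), X), X)).
Decompose node/2: node(d, q(R)) = node(d, Q),  node(R, node(node(3, d), q(true))) = node(node(q(X), X), X).
Decompose node/2: d = d,  q(R) = Q.
Delete trivial equation d = d.
Bind Q := q(R); no other remaining equation mentions Q. Substituting into the earlier binding gives X1 := q(R).
Decompose node/2: R = node(q(X), X),  node(node(3, d), q(true)) = X.
Bind R := node(q(X), X); no other remaining equation mentions R. Substituting into the earlier bindings gives X1 := q(node(q(X), X)), Q := q(node(q(X), X)).
Bind X := node(node(3, d), q(true)). Substituting into the earlier bindings gives X1 := q(node(q(node(node(3, d), q(true))), node(node(3, d), q(true)))), Q := q(node(q(node(node(3, d), q(true))), node(node(3, d), q(true)))), R := node(q(node(node(3, d), q(true))), node(node(3, d), q(true))).
MGU = { X1 := q(node(q(node(node(3, d), q(true))), node(node(3, d), q(true)))), P := node(true, true), W := node(3, 3), U := node(node(3, d), q(true)), Q := q(node(q(node(node(3, d), q(true))), node(node(3, d), q(true)))), R := node(q(node(node(3, d), q(true))), node(node(3, d), q(true))), X := node(node(3, d), q(true)) }, so X1 := q(node(q(node(node(3, d), q(true))), node(node(3, d), q(true)))).

q(node(q(node(node(3, d), q(true))), node(node(3, d), q(true))))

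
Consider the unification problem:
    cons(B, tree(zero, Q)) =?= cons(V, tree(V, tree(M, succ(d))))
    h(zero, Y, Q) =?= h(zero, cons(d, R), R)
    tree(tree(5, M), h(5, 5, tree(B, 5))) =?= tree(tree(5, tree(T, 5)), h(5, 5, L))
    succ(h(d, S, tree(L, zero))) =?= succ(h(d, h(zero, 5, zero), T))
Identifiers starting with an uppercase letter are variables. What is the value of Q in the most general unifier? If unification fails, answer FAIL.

Decompose cons/2: B =?= V,  tree(zero, Q) =?= tree(V, tree(M, succ(d))).
Bind B := V; substituting into the one remaining equation that mentions B gives: tree(tree(5, M), h(5, 5, tree(V, 5))) =?= tree(tree(5, tree(T, 5)), h(5, 5, L)).
Decompose tree/2: zero =?= V,  Q =?= tree(M, succ(d)).
Bind V := zero; substituting into the one remaining equation that mentions V gives: tree(tree(5, M), h(5, 5, tree(zero, 5))) =?= tree(tree(5, tree(T, 5)), h(5, 5, L)). Substituting into the earlier binding gives B := zero.
Bind Q := tree(M, succ(d)); substituting into the one remaining equation that mentions Q gives: h(zero, Y, tree(M, succ(d))) =?= h(zero, cons(d, R), R).
Decompose h/3: zero =?= zero,  Y =?= cons(d, R),  tree(M, succ(d)) =?= R.
Delete trivial equation zero =?= zero.
Bind Y := cons(d, R); no other remaining equation mentions Y.
Bind R := tree(M, succ(d)); no other remaining equation mentions R. Substituting into the earlier binding gives Y := cons(d, tree(M, succ(d))).
Decompose tree/2: tree(5, M) =?= tree(5, tree(T, 5)),  h(5, 5, tree(zero, 5)) =?= h(5, 5, L).
Decompose tree/2: 5 =?= 5,  M =?= tree(T, 5).
Delete trivial equation 5 =?= 5.
Bind M := tree(T, 5); no other remaining equation mentions M. Substituting into the earlier bindings gives Q := tree(tree(T, 5), succ(d)), Y := cons(d, tree(tree(T, 5), succ(d))), R := tree(tree(T, 5), succ(d)).
Decompose h/3: 5 =?= 5,  5 =?= 5,  tree(zero, 5) =?= L.
Delete trivial equation 5 =?= 5.
Delete trivial equation 5 =?= 5.
Bind L := tree(zero, 5); substituting into the remaining equation gives: succ(h(d, S, tree(tree(zero, 5), zero))) =?= succ(h(d, h(zero, 5, zero), T)).
Decompose succ/1: h(d, S, tree(tree(zero, 5), zero)) =?= h(d, h(zero, 5, zero), T).
Decompose h/3: d =?= d,  S =?= h(zero, 5, zero),  tree(tree(zero, 5), zero) =?= T.
Delete trivial equation d =?= d.
Bind S := h(zero, 5, zero); no other remaining equation mentions S.
Bind T := tree(tree(zero, 5), zero). Substituting into the earlier bindings gives Q := tree(tree(tree(tree(zero, 5), zero), 5), succ(d)), Y := cons(d, tree(tree(tree(tree(zero, 5), zero), 5), succ(d))), R := tree(tree(tree(tree(zero, 5), zero), 5), succ(d)), M := tree(tree(tree(zero, 5), zero), 5).
MGU = { B ↦ zero, V ↦ zero, Q ↦ tree(tree(tree(tree(zero, 5), zero), 5), succ(d)), Y ↦ cons(d, tree(tree(tree(tree(zero, 5), zero), 5), succ(d))), R ↦ tree(tree(tree(tree(zero, 5), zero), 5), succ(d)), M ↦ tree(tree(tree(zero, 5), zero), 5), L ↦ tree(zero, 5), S ↦ h(zero, 5, zero), T ↦ tree(tree(zero, 5), zero) }, so Q ↦ tree(tree(tree(tree(zero, 5), zero), 5), succ(d)).

tree(tree(tree(tree(zero, 5), zero), 5), succ(d))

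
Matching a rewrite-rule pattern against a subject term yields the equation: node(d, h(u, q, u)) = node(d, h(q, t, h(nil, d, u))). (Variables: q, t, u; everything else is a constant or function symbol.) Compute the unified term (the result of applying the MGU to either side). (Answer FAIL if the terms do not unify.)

Decompose node/2: d = d,  h(u, q, u) = h(q, t, h(nil, d, u)).
Delete trivial equation d = d.
Decompose h/3: u = q,  q = t,  u = h(nil, d, u).
Bind u := q; substituting into the one remaining equation that mentions u gives: q = h(nil, d, q).
Bind q := t; substituting into the remaining equation gives: t = h(nil, d, t). Substituting into the earlier binding gives u := t.
Occurs check fails: t occurs in h(nil, d, t); the equation t = h(nil, d, t) has no finite solution.

FAIL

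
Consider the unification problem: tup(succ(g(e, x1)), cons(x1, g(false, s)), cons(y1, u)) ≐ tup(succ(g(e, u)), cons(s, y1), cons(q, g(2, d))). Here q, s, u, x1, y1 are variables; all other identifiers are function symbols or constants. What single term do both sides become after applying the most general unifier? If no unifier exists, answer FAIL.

tup(succ(g(e, g(2, d))), cons(g(2, d), g(false, g(2, d))), cons(g(false, g(2, d)), g(2, d)))

Decompose tup/3: succ(g(e, x1)) ≐ succ(g(e, u)),  cons(x1, g(false, s)) ≐ cons(s, y1),  cons(y1, u) ≐ cons(q, g(2, d)).
Decompose succ/1: g(e, x1) ≐ g(e, u).
Decompose g/2: e ≐ e,  x1 ≐ u.
Delete trivial equation e ≐ e.
Bind x1 := u; substituting into the one remaining equation that mentions x1 gives: cons(u, g(false, s)) ≐ cons(s, y1).
Decompose cons/2: u ≐ s,  g(false, s) ≐ y1.
Bind u := s; substituting into the one remaining equation that mentions u gives: cons(y1, s) ≐ cons(q, g(2, d)). Substituting into the earlier binding gives x1 := s.
Bind y1 := g(false, s); substituting into the remaining equation gives: cons(g(false, s), s) ≐ cons(q, g(2, d)).
Decompose cons/2: g(false, s) ≐ q,  s ≐ g(2, d).
Bind q := g(false, s); no other remaining equation mentions q.
Bind s := g(2, d). Substituting into the earlier bindings gives x1 := g(2, d), u := g(2, d), y1 := g(false, g(2, d)), q := g(false, g(2, d)).
Applying the MGU to either side gives tup(succ(g(e, g(2, d))), cons(g(2, d), g(false, g(2, d))), cons(g(false, g(2, d)), g(2, d))).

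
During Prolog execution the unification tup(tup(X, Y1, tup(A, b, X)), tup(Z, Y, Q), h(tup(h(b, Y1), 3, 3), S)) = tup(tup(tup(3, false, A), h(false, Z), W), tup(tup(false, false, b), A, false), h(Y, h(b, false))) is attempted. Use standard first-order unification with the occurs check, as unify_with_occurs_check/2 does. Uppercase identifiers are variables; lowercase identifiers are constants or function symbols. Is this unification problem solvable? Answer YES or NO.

YES

Decompose tup/3: tup(X, Y1, tup(A, b, X)) = tup(tup(3, false, A), h(false, Z), W),  tup(Z, Y, Q) = tup(tup(false, false, b), A, false),  h(tup(h(b, Y1), 3, 3), S) = h(Y, h(b, false)).
Decompose tup/3: X = tup(3, false, A),  Y1 = h(false, Z),  tup(A, b, X) = W.
Bind X := tup(3, false, A); substituting into the one remaining equation that mentions X gives: tup(A, b, tup(3, false, A)) = W.
Bind Y1 := h(false, Z); substituting into the one remaining equation that mentions Y1 gives: h(tup(h(b, h(false, Z)), 3, 3), S) = h(Y, h(b, false)).
Bind W := tup(A, b, tup(3, false, A)); no other remaining equation mentions W.
Decompose tup/3: Z = tup(false, false, b),  Y = A,  Q = false.
Bind Z := tup(false, false, b); substituting into the one remaining equation that mentions Z gives: h(tup(h(b, h(false, tup(false, false, b))), 3, 3), S) = h(Y, h(b, false)). Substituting into the earlier binding gives Y1 := h(false, tup(false, false, b)).
Bind Y := A; substituting into the one remaining equation that mentions Y gives: h(tup(h(b, h(false, tup(false, false, b))), 3, 3), S) = h(A, h(b, false)).
Bind Q := false; no other remaining equation mentions Q.
Decompose h/2: tup(h(b, h(false, tup(false, false, b))), 3, 3) = A,  S = h(b, false).
Bind A := tup(h(b, h(false, tup(false, false, b))), 3, 3); no other remaining equation mentions A. Substituting into the earlier bindings gives X := tup(3, false, tup(h(b, h(false, tup(false, false, b))), 3, 3)), W := tup(tup(h(b, h(false, tup(false, false, b))), 3, 3), b, tup(3, false, tup(h(b, h(false, tup(false, false, b))), 3, 3))), Y := tup(h(b, h(false, tup(false, false, b))), 3, 3).
Bind S := h(b, false).
No equations remain and no clash or occurs-check failure arose, so a unifier exists.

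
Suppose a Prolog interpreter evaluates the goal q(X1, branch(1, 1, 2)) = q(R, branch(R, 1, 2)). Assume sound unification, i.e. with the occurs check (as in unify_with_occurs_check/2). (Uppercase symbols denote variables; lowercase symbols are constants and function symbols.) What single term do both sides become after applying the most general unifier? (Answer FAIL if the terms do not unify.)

Decompose q/2: X1 = R,  branch(1, 1, 2) = branch(R, 1, 2).
Bind X1 := R; no other remaining equation mentions X1.
Decompose branch/3: 1 = R,  1 = 1,  2 = 2.
Bind R := 1; no other remaining equation mentions R. Substituting into the earlier binding gives X1 := 1.
Delete trivial equation 1 = 1.
Delete trivial equation 2 = 2.
Applying the MGU to either side gives q(1, branch(1, 1, 2)).

q(1, branch(1, 1, 2))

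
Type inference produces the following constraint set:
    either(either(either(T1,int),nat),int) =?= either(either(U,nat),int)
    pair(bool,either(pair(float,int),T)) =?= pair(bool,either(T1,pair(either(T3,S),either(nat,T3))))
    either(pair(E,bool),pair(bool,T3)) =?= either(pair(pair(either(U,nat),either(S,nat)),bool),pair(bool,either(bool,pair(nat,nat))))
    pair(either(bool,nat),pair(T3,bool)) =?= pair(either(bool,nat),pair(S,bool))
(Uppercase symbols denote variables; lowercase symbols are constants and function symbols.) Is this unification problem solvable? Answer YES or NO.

Decompose either/2: either(either(T1,int),nat) =?= either(U,nat),  int =?= int.
Decompose either/2: either(T1,int) =?= U,  nat =?= nat.
Bind U := either(T1,int); substituting into the one remaining equation that mentions U gives: either(pair(E,bool),pair(bool,T3)) =?= either(pair(pair(either(either(T1,int),nat),either(S,nat)),bool),pair(bool,either(bool,pair(nat,nat)))).
Delete trivial equation nat =?= nat.
Delete trivial equation int =?= int.
Decompose pair/2: bool =?= bool,  either(pair(float,int),T) =?= either(T1,pair(either(T3,S),either(nat,T3))).
Delete trivial equation bool =?= bool.
Decompose either/2: pair(float,int) =?= T1,  T =?= pair(either(T3,S),either(nat,T3)).
Bind T1 := pair(float,int); substituting into the one remaining equation that mentions T1 gives: either(pair(E,bool),pair(bool,T3)) =?= either(pair(pair(either(either(pair(float,int),int),nat),either(S,nat)),bool),pair(bool,either(bool,pair(nat,nat)))). Substituting into the earlier binding gives U := either(pair(float,int),int).
Bind T := pair(either(T3,S),either(nat,T3)); no other remaining equation mentions T.
Decompose either/2: pair(E,bool) =?= pair(pair(either(either(pair(float,int),int),nat),either(S,nat)),bool),  pair(bool,T3) =?= pair(bool,either(bool,pair(nat,nat))).
Decompose pair/2: E =?= pair(either(either(pair(float,int),int),nat),either(S,nat)),  bool =?= bool.
Bind E := pair(either(either(pair(float,int),int),nat),either(S,nat)); no other remaining equation mentions E.
Delete trivial equation bool =?= bool.
Decompose pair/2: bool =?= bool,  T3 =?= either(bool,pair(nat,nat)).
Delete trivial equation bool =?= bool.
Bind T3 := either(bool,pair(nat,nat)); substituting into the remaining equation gives: pair(either(bool,nat),pair(either(bool,pair(nat,nat)),bool)) =?= pair(either(bool,nat),pair(S,bool)). Substituting into the earlier binding gives T := pair(either(either(bool,pair(nat,nat)),S),either(nat,either(bool,pair(nat,nat)))).
Decompose pair/2: either(bool,nat) =?= either(bool,nat),  pair(either(bool,pair(nat,nat)),bool) =?= pair(S,bool).
Delete trivial equation either(bool,nat) =?= either(bool,nat).
Decompose pair/2: either(bool,pair(nat,nat)) =?= S,  bool =?= bool.
Bind S := either(bool,pair(nat,nat)); no other remaining equation mentions S. Substituting into the earlier bindings gives T := pair(either(either(bool,pair(nat,nat)),either(bool,pair(nat,nat))),either(nat,either(bool,pair(nat,nat)))), E := pair(either(either(pair(float,int),int),nat),either(either(bool,pair(nat,nat)),nat)).
Delete trivial equation bool =?= bool.
No equations remain and no clash or occurs-check failure arose, so a unifier exists.

YES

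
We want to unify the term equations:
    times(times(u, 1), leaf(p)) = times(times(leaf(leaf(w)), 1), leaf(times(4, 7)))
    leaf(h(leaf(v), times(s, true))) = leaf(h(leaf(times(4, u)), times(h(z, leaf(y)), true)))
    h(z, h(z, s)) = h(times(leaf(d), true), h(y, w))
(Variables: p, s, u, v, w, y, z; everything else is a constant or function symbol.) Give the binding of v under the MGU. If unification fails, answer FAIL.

Decompose times/2: times(u, 1) = times(leaf(leaf(w)), 1),  leaf(p) = leaf(times(4, 7)).
Decompose times/2: u = leaf(leaf(w)),  1 = 1.
Bind u := leaf(leaf(w)); substituting into the one remaining equation that mentions u gives: leaf(h(leaf(v), times(s, true))) = leaf(h(leaf(times(4, leaf(leaf(w)))), times(h(z, leaf(y)), true))).
Delete trivial equation 1 = 1.
Decompose leaf/1: p = times(4, 7).
Bind p := times(4, 7); no other remaining equation mentions p.
Decompose leaf/1: h(leaf(v), times(s, true)) = h(leaf(times(4, leaf(leaf(w)))), times(h(z, leaf(y)), true)).
Decompose h/2: leaf(v) = leaf(times(4, leaf(leaf(w)))),  times(s, true) = times(h(z, leaf(y)), true).
Decompose leaf/1: v = times(4, leaf(leaf(w))).
Bind v := times(4, leaf(leaf(w))); no other remaining equation mentions v.
Decompose times/2: s = h(z, leaf(y)),  true = true.
Bind s := h(z, leaf(y)); substituting into the one remaining equation that mentions s gives: h(z, h(z, h(z, leaf(y)))) = h(times(leaf(d), true), h(y, w)).
Delete trivial equation true = true.
Decompose h/2: z = times(leaf(d), true),  h(z, h(z, leaf(y))) = h(y, w).
Bind z := times(leaf(d), true); substituting into the remaining equation gives: h(times(leaf(d), true), h(times(leaf(d), true), leaf(y))) = h(y, w). Substituting into the earlier binding gives s := h(times(leaf(d), true), leaf(y)).
Decompose h/2: times(leaf(d), true) = y,  h(times(leaf(d), true), leaf(y)) = w.
Bind y := times(leaf(d), true); substituting into the remaining equation gives: h(times(leaf(d), true), leaf(times(leaf(d), true))) = w. Substituting into the earlier binding gives s := h(times(leaf(d), true), leaf(times(leaf(d), true))).
Bind w := h(times(leaf(d), true), leaf(times(leaf(d), true))). Substituting into the earlier bindings gives u := leaf(leaf(h(times(leaf(d), true), leaf(times(leaf(d), true))))), v := times(4, leaf(leaf(h(times(leaf(d), true), leaf(times(leaf(d), true)))))).
MGU = { u ↦ leaf(leaf(h(times(leaf(d), true), leaf(times(leaf(d), true))))), p ↦ times(4, 7), v ↦ times(4, leaf(leaf(h(times(leaf(d), true), leaf(times(leaf(d), true)))))), s ↦ h(times(leaf(d), true), leaf(times(leaf(d), true))), z ↦ times(leaf(d), true), y ↦ times(leaf(d), true), w ↦ h(times(leaf(d), true), leaf(times(leaf(d), true))) }, so v ↦ times(4, leaf(leaf(h(times(leaf(d), true), leaf(times(leaf(d), true)))))).

times(4, leaf(leaf(h(times(leaf(d), true), leaf(times(leaf(d), true))))))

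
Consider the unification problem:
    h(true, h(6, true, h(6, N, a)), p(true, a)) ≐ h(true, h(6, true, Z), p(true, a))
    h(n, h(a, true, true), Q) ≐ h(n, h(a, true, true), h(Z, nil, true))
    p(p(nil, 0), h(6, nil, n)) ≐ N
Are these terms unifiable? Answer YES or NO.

Decompose h/3: true ≐ true,  h(6, true, h(6, N, a)) ≐ h(6, true, Z),  p(true, a) ≐ p(true, a).
Delete trivial equation true ≐ true.
Decompose h/3: 6 ≐ 6,  true ≐ true,  h(6, N, a) ≐ Z.
Delete trivial equation 6 ≐ 6.
Delete trivial equation true ≐ true.
Bind Z := h(6, N, a); substituting into the one remaining equation that mentions Z gives: h(n, h(a, true, true), Q) ≐ h(n, h(a, true, true), h(h(6, N, a), nil, true)).
Delete trivial equation p(true, a) ≐ p(true, a).
Decompose h/3: n ≐ n,  h(a, true, true) ≐ h(a, true, true),  Q ≐ h(h(6, N, a), nil, true).
Delete trivial equation n ≐ n.
Delete trivial equation h(a, true, true) ≐ h(a, true, true).
Bind Q := h(h(6, N, a), nil, true); no other remaining equation mentions Q.
Bind N := p(p(nil, 0), h(6, nil, n)). Substituting into the earlier bindings gives Z := h(6, p(p(nil, 0), h(6, nil, n)), a), Q := h(h(6, p(p(nil, 0), h(6, nil, n)), a), nil, true).
No equations remain and no clash or occurs-check failure arose, so a unifier exists.

YES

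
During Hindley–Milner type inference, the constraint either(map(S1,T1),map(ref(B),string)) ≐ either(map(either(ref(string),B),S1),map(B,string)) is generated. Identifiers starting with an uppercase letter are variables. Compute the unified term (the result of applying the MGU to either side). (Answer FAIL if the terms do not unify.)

Decompose either/2: map(S1,T1) ≐ map(either(ref(string),B),S1),  map(ref(B),string) ≐ map(B,string).
Decompose map/2: S1 ≐ either(ref(string),B),  T1 ≐ S1.
Bind S1 := either(ref(string),B); substituting into the one remaining equation that mentions S1 gives: T1 ≐ either(ref(string),B).
Bind T1 := either(ref(string),B); no other remaining equation mentions T1.
Decompose map/2: ref(B) ≐ B,  string ≐ string.
Occurs check fails: B occurs in ref(B); the equation B ≐ ref(B) has no finite solution.

FAIL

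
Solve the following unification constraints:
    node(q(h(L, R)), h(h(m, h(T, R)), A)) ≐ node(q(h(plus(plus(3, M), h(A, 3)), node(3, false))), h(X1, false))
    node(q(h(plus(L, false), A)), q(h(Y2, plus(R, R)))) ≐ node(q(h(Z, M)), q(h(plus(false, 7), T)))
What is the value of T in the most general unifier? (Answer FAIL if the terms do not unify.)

Decompose node/2: q(h(L, R)) ≐ q(h(plus(plus(3, M), h(A, 3)), node(3, false))),  h(h(m, h(T, R)), A) ≐ h(X1, false).
Decompose q/1: h(L, R) ≐ h(plus(plus(3, M), h(A, 3)), node(3, false)).
Decompose h/2: L ≐ plus(plus(3, M), h(A, 3)),  R ≐ node(3, false).
Bind L := plus(plus(3, M), h(A, 3)); substituting into the one remaining equation that mentions L gives: node(q(h(plus(plus(plus(3, M), h(A, 3)), false), A)), q(h(Y2, plus(R, R)))) ≐ node(q(h(Z, M)), q(h(plus(false, 7), T))).
Bind R := node(3, false); substituting into the remaining equations gives: h(h(m, h(T, node(3, false))), A) ≐ h(X1, false),  node(q(h(plus(plus(plus(3, M), h(A, 3)), false), A)), q(h(Y2, plus(node(3, false), node(3, false))))) ≐ node(q(h(Z, M)), q(h(plus(false, 7), T))).
Decompose h/2: h(m, h(T, node(3, false))) ≐ X1,  A ≐ false.
Bind X1 := h(m, h(T, node(3, false))); no other remaining equation mentions X1.
Bind A := false; substituting into the remaining equation gives: node(q(h(plus(plus(plus(3, M), h(false, 3)), false), false)), q(h(Y2, plus(node(3, false), node(3, false))))) ≐ node(q(h(Z, M)), q(h(plus(false, 7), T))). Substituting into the earlier binding gives L := plus(plus(3, M), h(false, 3)).
Decompose node/2: q(h(plus(plus(plus(3, M), h(false, 3)), false), false)) ≐ q(h(Z, M)),  q(h(Y2, plus(node(3, false), node(3, false)))) ≐ q(h(plus(false, 7), T)).
Decompose q/1: h(plus(plus(plus(3, M), h(false, 3)), false), false) ≐ h(Z, M).
Decompose h/2: plus(plus(plus(3, M), h(false, 3)), false) ≐ Z,  false ≐ M.
Bind Z := plus(plus(plus(3, M), h(false, 3)), false); no other remaining equation mentions Z.
Bind M := false; no other remaining equation mentions M. Substituting into the earlier bindings gives L := plus(plus(3, false), h(false, 3)), Z := plus(plus(plus(3, false), h(false, 3)), false).
Decompose q/1: h(Y2, plus(node(3, false), node(3, false))) ≐ h(plus(false, 7), T).
Decompose h/2: Y2 ≐ plus(false, 7),  plus(node(3, false), node(3, false)) ≐ T.
Bind Y2 := plus(false, 7); no other remaining equation mentions Y2.
Bind T := plus(node(3, false), node(3, false)). Substituting into the earlier binding gives X1 := h(m, h(plus(node(3, false), node(3, false)), node(3, false))).
MGU = { L := plus(plus(3, false), h(false, 3)), R := node(3, false), X1 := h(m, h(plus(node(3, false), node(3, false)), node(3, false))), A := false, Z := plus(plus(plus(3, false), h(false, 3)), false), M := false, Y2 := plus(false, 7), T := plus(node(3, false), node(3, false)) }, so T := plus(node(3, false), node(3, false)).

plus(node(3, false), node(3, false))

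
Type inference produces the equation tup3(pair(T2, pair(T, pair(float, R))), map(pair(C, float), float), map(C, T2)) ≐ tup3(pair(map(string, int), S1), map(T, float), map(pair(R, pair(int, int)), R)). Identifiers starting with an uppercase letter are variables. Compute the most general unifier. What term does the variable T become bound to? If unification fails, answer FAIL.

Decompose tup3/3: pair(T2, pair(T, pair(float, R))) ≐ pair(map(string, int), S1),  map(pair(C, float), float) ≐ map(T, float),  map(C, T2) ≐ map(pair(R, pair(int, int)), R).
Decompose pair/2: T2 ≐ map(string, int),  pair(T, pair(float, R)) ≐ S1.
Bind T2 := map(string, int); substituting into the one remaining equation that mentions T2 gives: map(C, map(string, int)) ≐ map(pair(R, pair(int, int)), R).
Bind S1 := pair(T, pair(float, R)); no other remaining equation mentions S1.
Decompose map/2: pair(C, float) ≐ T,  float ≐ float.
Bind T := pair(C, float); no other remaining equation mentions T. Substituting into the earlier binding gives S1 := pair(pair(C, float), pair(float, R)).
Delete trivial equation float ≐ float.
Decompose map/2: C ≐ pair(R, pair(int, int)),  map(string, int) ≐ R.
Bind C := pair(R, pair(int, int)); no other remaining equation mentions C. Substituting into the earlier bindings gives S1 := pair(pair(pair(R, pair(int, int)), float), pair(float, R)), T := pair(pair(R, pair(int, int)), float).
Bind R := map(string, int). Substituting into the earlier bindings gives S1 := pair(pair(pair(map(string, int), pair(int, int)), float), pair(float, map(string, int))), T := pair(pair(map(string, int), pair(int, int)), float), C := pair(map(string, int), pair(int, int)).
MGU = { T2 -> map(string, int), S1 -> pair(pair(pair(map(string, int), pair(int, int)), float), pair(float, map(string, int))), T -> pair(pair(map(string, int), pair(int, int)), float), C -> pair(map(string, int), pair(int, int)), R -> map(string, int) }, so T -> pair(pair(map(string, int), pair(int, int)), float).

pair(pair(map(string, int), pair(int, int)), float)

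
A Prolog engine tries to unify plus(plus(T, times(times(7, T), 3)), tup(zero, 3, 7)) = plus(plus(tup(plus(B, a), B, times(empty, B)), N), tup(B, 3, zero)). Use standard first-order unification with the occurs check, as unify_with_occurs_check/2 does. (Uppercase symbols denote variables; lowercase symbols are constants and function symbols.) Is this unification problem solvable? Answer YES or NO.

Decompose plus/2: plus(T, times(times(7, T), 3)) = plus(tup(plus(B, a), B, times(empty, B)), N),  tup(zero, 3, 7) = tup(B, 3, zero).
Decompose plus/2: T = tup(plus(B, a), B, times(empty, B)),  times(times(7, T), 3) = N.
Bind T := tup(plus(B, a), B, times(empty, B)); substituting into the one remaining equation that mentions T gives: times(times(7, tup(plus(B, a), B, times(empty, B))), 3) = N.
Bind N := times(times(7, tup(plus(B, a), B, times(empty, B))), 3); no other remaining equation mentions N.
Decompose tup/3: zero = B,  3 = 3,  7 = zero.
Bind B := zero; no other remaining equation mentions B. Substituting into the earlier bindings gives T := tup(plus(zero, a), zero, times(empty, zero)), N := times(times(7, tup(plus(zero, a), zero, times(empty, zero))), 3).
Delete trivial equation 3 = 3.
Clash: constants 7 and zero differ; no unifier exists.

NO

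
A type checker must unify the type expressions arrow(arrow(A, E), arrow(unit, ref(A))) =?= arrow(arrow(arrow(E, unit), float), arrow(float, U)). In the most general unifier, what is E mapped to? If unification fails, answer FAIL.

FAIL

Decompose arrow/2: arrow(A, E) =?= arrow(arrow(E, unit), float),  arrow(unit, ref(A)) =?= arrow(float, U).
Decompose arrow/2: A =?= arrow(E, unit),  E =?= float.
Bind A := arrow(E, unit); substituting into the one remaining equation that mentions A gives: arrow(unit, ref(arrow(E, unit))) =?= arrow(float, U).
Bind E := float; substituting into the remaining equation gives: arrow(unit, ref(arrow(float, unit))) =?= arrow(float, U). Substituting into the earlier binding gives A := arrow(float, unit).
Decompose arrow/2: unit =?= float,  ref(arrow(float, unit)) =?= U.
Clash: constants unit and float differ; no unifier exists.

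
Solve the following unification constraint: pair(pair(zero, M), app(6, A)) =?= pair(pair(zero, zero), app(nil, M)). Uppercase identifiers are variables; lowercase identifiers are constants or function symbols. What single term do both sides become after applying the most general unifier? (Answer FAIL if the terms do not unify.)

Decompose pair/2: pair(zero, M) =?= pair(zero, zero),  app(6, A) =?= app(nil, M).
Decompose pair/2: zero =?= zero,  M =?= zero.
Delete trivial equation zero =?= zero.
Bind M := zero; substituting into the remaining equation gives: app(6, A) =?= app(nil, zero).
Decompose app/2: 6 =?= nil,  A =?= zero.
Clash: constants 6 and nil differ; no unifier exists.

FAIL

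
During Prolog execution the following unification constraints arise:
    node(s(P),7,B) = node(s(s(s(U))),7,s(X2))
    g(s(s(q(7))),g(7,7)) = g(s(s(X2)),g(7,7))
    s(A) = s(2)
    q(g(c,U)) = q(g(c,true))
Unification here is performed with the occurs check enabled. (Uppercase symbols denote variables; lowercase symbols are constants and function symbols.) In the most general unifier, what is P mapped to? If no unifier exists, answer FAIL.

s(s(true))

Decompose node/3: s(P) = s(s(s(U))),  7 = 7,  B = s(X2).
Decompose s/1: P = s(s(U)).
Bind P := s(s(U)); no other remaining equation mentions P.
Delete trivial equation 7 = 7.
Bind B := s(X2); no other remaining equation mentions B.
Decompose g/2: s(s(q(7))) = s(s(X2)),  g(7,7) = g(7,7).
Decompose s/1: s(q(7)) = s(X2).
Decompose s/1: q(7) = X2.
Bind X2 := q(7); no other remaining equation mentions X2. Substituting into the earlier binding gives B := s(q(7)).
Delete trivial equation g(7,7) = g(7,7).
Decompose s/1: A = 2.
Bind A := 2; no other remaining equation mentions A.
Decompose q/1: g(c,U) = g(c,true).
Decompose g/2: c = c,  U = true.
Delete trivial equation c = c.
Bind U := true. Substituting into the earlier binding gives P := s(s(true)).
MGU = { P -> s(s(true)), B -> s(q(7)), X2 -> q(7), A -> 2, U -> true }, so P -> s(s(true)).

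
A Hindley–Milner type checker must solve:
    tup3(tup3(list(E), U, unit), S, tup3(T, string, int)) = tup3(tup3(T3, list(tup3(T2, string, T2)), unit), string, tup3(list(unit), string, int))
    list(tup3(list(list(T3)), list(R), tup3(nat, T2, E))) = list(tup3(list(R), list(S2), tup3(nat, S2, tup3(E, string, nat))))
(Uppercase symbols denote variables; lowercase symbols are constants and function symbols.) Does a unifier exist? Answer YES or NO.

Decompose tup3/3: tup3(list(E), U, unit) = tup3(T3, list(tup3(T2, string, T2)), unit),  S = string,  tup3(T, string, int) = tup3(list(unit), string, int).
Decompose tup3/3: list(E) = T3,  U = list(tup3(T2, string, T2)),  unit = unit.
Bind T3 := list(E); substituting into the one remaining equation that mentions T3 gives: list(tup3(list(list(list(E))), list(R), tup3(nat, T2, E))) = list(tup3(list(R), list(S2), tup3(nat, S2, tup3(E, string, nat)))).
Bind U := list(tup3(T2, string, T2)); no other remaining equation mentions U.
Delete trivial equation unit = unit.
Bind S := string; no other remaining equation mentions S.
Decompose tup3/3: T = list(unit),  string = string,  int = int.
Bind T := list(unit); no other remaining equation mentions T.
Delete trivial equation string = string.
Delete trivial equation int = int.
Decompose list/1: tup3(list(list(list(E))), list(R), tup3(nat, T2, E)) = tup3(list(R), list(S2), tup3(nat, S2, tup3(E, string, nat))).
Decompose tup3/3: list(list(list(E))) = list(R),  list(R) = list(S2),  tup3(nat, T2, E) = tup3(nat, S2, tup3(E, string, nat)).
Decompose list/1: list(list(E)) = R.
Bind R := list(list(E)); substituting into the one remaining equation that mentions R gives: list(list(list(E))) = list(S2).
Decompose list/1: list(list(E)) = S2.
Bind S2 := list(list(E)); substituting into the remaining equation gives: tup3(nat, T2, E) = tup3(nat, list(list(E)), tup3(E, string, nat)).
Decompose tup3/3: nat = nat,  T2 = list(list(E)),  E = tup3(E, string, nat).
Delete trivial equation nat = nat.
Bind T2 := list(list(E)); no other remaining equation mentions T2. Substituting into the earlier binding gives U := list(tup3(list(list(E)), string, list(list(E)))).
Occurs check fails: E occurs in tup3(E, string, nat); the equation E = tup3(E, string, nat) has no finite solution.

NO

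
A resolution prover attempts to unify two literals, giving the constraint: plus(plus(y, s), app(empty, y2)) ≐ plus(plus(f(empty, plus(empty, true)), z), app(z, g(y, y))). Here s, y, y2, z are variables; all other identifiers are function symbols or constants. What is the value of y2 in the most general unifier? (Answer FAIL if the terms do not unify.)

Decompose plus/2: plus(y, s) ≐ plus(f(empty, plus(empty, true)), z),  app(empty, y2) ≐ app(z, g(y, y)).
Decompose plus/2: y ≐ f(empty, plus(empty, true)),  s ≐ z.
Bind y := f(empty, plus(empty, true)); substituting into the one remaining equation that mentions y gives: app(empty, y2) ≐ app(z, g(f(empty, plus(empty, true)), f(empty, plus(empty, true)))).
Bind s := z; no other remaining equation mentions s.
Decompose app/2: empty ≐ z,  y2 ≐ g(f(empty, plus(empty, true)), f(empty, plus(empty, true))).
Bind z := empty; no other remaining equation mentions z. Substituting into the earlier binding gives s := empty.
Bind y2 := g(f(empty, plus(empty, true)), f(empty, plus(empty, true))).
MGU = { y := f(empty, plus(empty, true)), s := empty, z := empty, y2 := g(f(empty, plus(empty, true)), f(empty, plus(empty, true))) }, so y2 := g(f(empty, plus(empty, true)), f(empty, plus(empty, true))).

g(f(empty, plus(empty, true)), f(empty, plus(empty, true)))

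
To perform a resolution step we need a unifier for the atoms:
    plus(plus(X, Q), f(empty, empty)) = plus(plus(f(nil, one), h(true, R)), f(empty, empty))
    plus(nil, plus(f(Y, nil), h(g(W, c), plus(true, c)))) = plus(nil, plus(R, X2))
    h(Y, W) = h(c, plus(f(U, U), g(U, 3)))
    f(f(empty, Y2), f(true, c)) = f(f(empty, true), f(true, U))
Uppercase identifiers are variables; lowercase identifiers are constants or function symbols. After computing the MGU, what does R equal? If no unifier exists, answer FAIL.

Decompose plus/2: plus(X, Q) = plus(f(nil, one), h(true, R)),  f(empty, empty) = f(empty, empty).
Decompose plus/2: X = f(nil, one),  Q = h(true, R).
Bind X := f(nil, one); no other remaining equation mentions X.
Bind Q := h(true, R); no other remaining equation mentions Q.
Delete trivial equation f(empty, empty) = f(empty, empty).
Decompose plus/2: nil = nil,  plus(f(Y, nil), h(g(W, c), plus(true, c))) = plus(R, X2).
Delete trivial equation nil = nil.
Decompose plus/2: f(Y, nil) = R,  h(g(W, c), plus(true, c)) = X2.
Bind R := f(Y, nil); no other remaining equation mentions R. Substituting into the earlier binding gives Q := h(true, f(Y, nil)).
Bind X2 := h(g(W, c), plus(true, c)); no other remaining equation mentions X2.
Decompose h/2: Y = c,  W = plus(f(U, U), g(U, 3)).
Bind Y := c; no other remaining equation mentions Y. Substituting into the earlier bindings gives Q := h(true, f(c, nil)), R := f(c, nil).
Bind W := plus(f(U, U), g(U, 3)); no other remaining equation mentions W. Substituting into the earlier binding gives X2 := h(g(plus(f(U, U), g(U, 3)), c), plus(true, c)).
Decompose f/2: f(empty, Y2) = f(empty, true),  f(true, c) = f(true, U).
Decompose f/2: empty = empty,  Y2 = true.
Delete trivial equation empty = empty.
Bind Y2 := true; no other remaining equation mentions Y2.
Decompose f/2: true = true,  c = U.
Delete trivial equation true = true.
Bind U := c. Substituting into the earlier bindings gives X2 := h(g(plus(f(c, c), g(c, 3)), c), plus(true, c)), W := plus(f(c, c), g(c, 3)).
MGU = { X := f(nil, one), Q := h(true, f(c, nil)), R := f(c, nil), X2 := h(g(plus(f(c, c), g(c, 3)), c), plus(true, c)), Y := c, W := plus(f(c, c), g(c, 3)), Y2 := true, U := c }, so R := f(c, nil).

f(c, nil)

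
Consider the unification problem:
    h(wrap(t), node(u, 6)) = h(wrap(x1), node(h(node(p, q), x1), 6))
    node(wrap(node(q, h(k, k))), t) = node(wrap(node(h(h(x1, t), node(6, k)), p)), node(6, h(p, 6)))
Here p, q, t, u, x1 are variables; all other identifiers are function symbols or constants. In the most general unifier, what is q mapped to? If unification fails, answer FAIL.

Decompose h/2: wrap(t) = wrap(x1),  node(u, 6) = node(h(node(p, q), x1), 6).
Decompose wrap/1: t = x1.
Bind t := x1; substituting into the one remaining equation that mentions t gives: node(wrap(node(q, h(k, k))), x1) = node(wrap(node(h(h(x1, x1), node(6, k)), p)), node(6, h(p, 6))).
Decompose node/2: u = h(node(p, q), x1),  6 = 6.
Bind u := h(node(p, q), x1); no other remaining equation mentions u.
Delete trivial equation 6 = 6.
Decompose node/2: wrap(node(q, h(k, k))) = wrap(node(h(h(x1, x1), node(6, k)), p)),  x1 = node(6, h(p, 6)).
Decompose wrap/1: node(q, h(k, k)) = node(h(h(x1, x1), node(6, k)), p).
Decompose node/2: q = h(h(x1, x1), node(6, k)),  h(k, k) = p.
Bind q := h(h(x1, x1), node(6, k)); no other remaining equation mentions q. Substituting into the earlier binding gives u := h(node(p, h(h(x1, x1), node(6, k))), x1).
Bind p := h(k, k); substituting into the remaining equation gives: x1 = node(6, h(h(k, k), 6)). Substituting into the earlier binding gives u := h(node(h(k, k), h(h(x1, x1), node(6, k))), x1).
Bind x1 := node(6, h(h(k, k), 6)). Substituting into the earlier bindings gives t := node(6, h(h(k, k), 6)), u := h(node(h(k, k), h(h(node(6, h(h(k, k), 6)), node(6, h(h(k, k), 6))), node(6, k))), node(6, h(h(k, k), 6))), q := h(h(node(6, h(h(k, k), 6)), node(6, h(h(k, k), 6))), node(6, k)).
MGU = { t -> node(6, h(h(k, k), 6)), u -> h(node(h(k, k), h(h(node(6, h(h(k, k), 6)), node(6, h(h(k, k), 6))), node(6, k))), node(6, h(h(k, k), 6))), q -> h(h(node(6, h(h(k, k), 6)), node(6, h(h(k, k), 6))), node(6, k)), p -> h(k, k), x1 -> node(6, h(h(k, k), 6)) }, so q -> h(h(node(6, h(h(k, k), 6)), node(6, h(h(k, k), 6))), node(6, k)).

h(h(node(6, h(h(k, k), 6)), node(6, h(h(k, k), 6))), node(6, k))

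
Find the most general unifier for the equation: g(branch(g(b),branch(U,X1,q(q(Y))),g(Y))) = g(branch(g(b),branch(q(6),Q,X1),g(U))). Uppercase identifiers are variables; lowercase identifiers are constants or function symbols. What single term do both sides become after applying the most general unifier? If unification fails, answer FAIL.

g(branch(g(b),branch(q(6),q(q(q(6))),q(q(q(6)))),g(q(6))))

Decompose g/1: branch(g(b),branch(U,X1,q(q(Y))),g(Y)) = branch(g(b),branch(q(6),Q,X1),g(U)).
Decompose branch/3: g(b) = g(b),  branch(U,X1,q(q(Y))) = branch(q(6),Q,X1),  g(Y) = g(U).
Delete trivial equation g(b) = g(b).
Decompose branch/3: U = q(6),  X1 = Q,  q(q(Y)) = X1.
Bind U := q(6); substituting into the one remaining equation that mentions U gives: g(Y) = g(q(6)).
Bind X1 := Q; substituting into the one remaining equation that mentions X1 gives: q(q(Y)) = Q.
Bind Q := q(q(Y)); no other remaining equation mentions Q. Substituting into the earlier binding gives X1 := q(q(Y)).
Decompose g/1: Y = q(6).
Bind Y := q(6). Substituting into the earlier bindings gives X1 := q(q(q(6))), Q := q(q(q(6))).
Applying the MGU to either side gives g(branch(g(b),branch(q(6),q(q(q(6))),q(q(q(6)))),g(q(6)))).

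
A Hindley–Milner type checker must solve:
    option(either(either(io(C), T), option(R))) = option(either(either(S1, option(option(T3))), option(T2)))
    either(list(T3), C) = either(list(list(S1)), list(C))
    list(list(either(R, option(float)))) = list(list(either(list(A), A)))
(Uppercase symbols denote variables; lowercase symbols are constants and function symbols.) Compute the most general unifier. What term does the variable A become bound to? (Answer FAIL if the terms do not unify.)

Decompose option/1: either(either(io(C), T), option(R)) = either(either(S1, option(option(T3))), option(T2)).
Decompose either/2: either(io(C), T) = either(S1, option(option(T3))),  option(R) = option(T2).
Decompose either/2: io(C) = S1,  T = option(option(T3)).
Bind S1 := io(C); substituting into the one remaining equation that mentions S1 gives: either(list(T3), C) = either(list(list(io(C))), list(C)).
Bind T := option(option(T3)); no other remaining equation mentions T.
Decompose option/1: R = T2.
Bind R := T2; substituting into the one remaining equation that mentions R gives: list(list(either(T2, option(float)))) = list(list(either(list(A), A))).
Decompose either/2: list(T3) = list(list(io(C))),  C = list(C).
Decompose list/1: T3 = list(io(C)).
Bind T3 := list(io(C)); no other remaining equation mentions T3. Substituting into the earlier binding gives T := option(option(list(io(C)))).
Occurs check fails: C occurs in list(C); the equation C = list(C) has no finite solution.

FAIL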